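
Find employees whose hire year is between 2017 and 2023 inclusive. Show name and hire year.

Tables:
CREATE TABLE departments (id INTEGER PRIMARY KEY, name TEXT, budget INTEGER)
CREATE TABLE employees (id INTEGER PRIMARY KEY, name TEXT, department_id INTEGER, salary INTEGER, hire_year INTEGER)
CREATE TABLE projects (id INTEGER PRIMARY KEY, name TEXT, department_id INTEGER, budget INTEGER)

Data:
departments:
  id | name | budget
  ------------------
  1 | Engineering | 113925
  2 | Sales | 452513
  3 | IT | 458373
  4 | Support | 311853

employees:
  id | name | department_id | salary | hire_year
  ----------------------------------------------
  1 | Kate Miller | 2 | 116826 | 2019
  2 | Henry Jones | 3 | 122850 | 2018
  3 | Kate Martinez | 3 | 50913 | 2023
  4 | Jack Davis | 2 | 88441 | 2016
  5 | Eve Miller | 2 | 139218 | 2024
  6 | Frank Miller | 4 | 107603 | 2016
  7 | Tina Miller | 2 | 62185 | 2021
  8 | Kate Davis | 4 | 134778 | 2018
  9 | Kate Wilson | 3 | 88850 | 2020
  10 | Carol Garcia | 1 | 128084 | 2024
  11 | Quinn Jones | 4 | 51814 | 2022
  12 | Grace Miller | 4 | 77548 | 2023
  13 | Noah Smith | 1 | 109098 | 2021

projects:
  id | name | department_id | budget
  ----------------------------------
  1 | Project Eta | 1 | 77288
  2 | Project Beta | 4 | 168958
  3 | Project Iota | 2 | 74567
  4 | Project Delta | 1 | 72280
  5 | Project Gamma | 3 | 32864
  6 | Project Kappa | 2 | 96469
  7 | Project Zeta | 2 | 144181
SELECT name, hire_year FROM employees WHERE hire_year BETWEEN 2017 AND 2023

Execution result:
name | hire_year
Kate Miller | 2019
Henry Jones | 2018
Kate Martinez | 2023
Tina Miller | 2021
Kate Davis | 2018
Kate Wilson | 2020
Quinn Jones | 2022
Grace Miller | 2023
Noah Smith | 2021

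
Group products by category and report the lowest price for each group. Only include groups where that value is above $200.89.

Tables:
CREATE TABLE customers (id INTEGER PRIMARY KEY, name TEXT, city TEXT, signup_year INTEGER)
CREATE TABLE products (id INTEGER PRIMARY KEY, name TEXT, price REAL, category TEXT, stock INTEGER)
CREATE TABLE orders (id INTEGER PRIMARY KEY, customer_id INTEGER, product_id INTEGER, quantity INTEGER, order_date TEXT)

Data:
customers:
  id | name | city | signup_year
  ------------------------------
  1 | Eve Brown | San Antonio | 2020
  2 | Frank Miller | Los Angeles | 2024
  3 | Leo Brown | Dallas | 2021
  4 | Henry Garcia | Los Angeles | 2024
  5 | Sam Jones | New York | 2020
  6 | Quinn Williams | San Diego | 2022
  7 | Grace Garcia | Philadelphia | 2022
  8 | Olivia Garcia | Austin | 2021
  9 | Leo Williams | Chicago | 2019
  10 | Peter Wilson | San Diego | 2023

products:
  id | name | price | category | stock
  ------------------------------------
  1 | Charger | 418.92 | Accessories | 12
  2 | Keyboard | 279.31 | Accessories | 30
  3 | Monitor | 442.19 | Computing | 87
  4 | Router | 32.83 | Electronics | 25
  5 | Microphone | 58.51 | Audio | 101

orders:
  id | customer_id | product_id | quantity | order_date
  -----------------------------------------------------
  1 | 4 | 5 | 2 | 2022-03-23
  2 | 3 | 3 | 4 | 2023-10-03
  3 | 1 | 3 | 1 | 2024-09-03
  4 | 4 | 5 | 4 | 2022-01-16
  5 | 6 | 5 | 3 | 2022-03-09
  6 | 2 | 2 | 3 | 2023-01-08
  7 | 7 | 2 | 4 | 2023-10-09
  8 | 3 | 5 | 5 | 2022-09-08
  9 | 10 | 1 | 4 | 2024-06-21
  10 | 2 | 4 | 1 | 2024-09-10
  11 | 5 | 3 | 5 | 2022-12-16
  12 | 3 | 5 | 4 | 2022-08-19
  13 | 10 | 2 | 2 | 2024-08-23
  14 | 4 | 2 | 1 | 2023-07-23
SELECT category, MIN(price) AS min_price FROM products GROUP BY category HAVING MIN(price) > 200.89

Execution result:
category | min_price
Accessories | 279.31
Computing | 442.19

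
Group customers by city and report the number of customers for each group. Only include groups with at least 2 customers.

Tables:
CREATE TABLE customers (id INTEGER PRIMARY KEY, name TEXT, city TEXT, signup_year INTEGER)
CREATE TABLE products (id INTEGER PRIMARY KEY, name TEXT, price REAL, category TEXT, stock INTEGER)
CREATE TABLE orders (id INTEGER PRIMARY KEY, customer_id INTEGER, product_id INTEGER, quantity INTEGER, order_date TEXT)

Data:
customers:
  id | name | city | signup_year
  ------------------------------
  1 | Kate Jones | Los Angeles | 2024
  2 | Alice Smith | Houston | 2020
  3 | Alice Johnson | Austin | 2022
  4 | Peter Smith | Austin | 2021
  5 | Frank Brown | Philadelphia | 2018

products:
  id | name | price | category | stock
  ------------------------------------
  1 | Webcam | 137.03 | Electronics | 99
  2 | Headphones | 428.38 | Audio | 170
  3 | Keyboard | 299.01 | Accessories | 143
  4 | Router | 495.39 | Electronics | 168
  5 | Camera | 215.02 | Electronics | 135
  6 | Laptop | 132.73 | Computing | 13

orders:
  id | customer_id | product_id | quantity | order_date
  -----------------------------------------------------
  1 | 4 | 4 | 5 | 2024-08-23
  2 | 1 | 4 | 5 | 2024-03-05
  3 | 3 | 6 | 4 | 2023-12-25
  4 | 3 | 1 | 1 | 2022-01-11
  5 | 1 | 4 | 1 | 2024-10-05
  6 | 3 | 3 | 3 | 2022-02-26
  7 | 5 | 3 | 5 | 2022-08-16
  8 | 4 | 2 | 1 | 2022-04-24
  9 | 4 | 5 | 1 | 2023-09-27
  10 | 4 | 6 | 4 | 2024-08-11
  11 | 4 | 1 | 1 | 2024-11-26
SELECT city, COUNT(*) AS n FROM customers GROUP BY city HAVING COUNT(*) >= 2

Execution result:
city | n
Austin | 2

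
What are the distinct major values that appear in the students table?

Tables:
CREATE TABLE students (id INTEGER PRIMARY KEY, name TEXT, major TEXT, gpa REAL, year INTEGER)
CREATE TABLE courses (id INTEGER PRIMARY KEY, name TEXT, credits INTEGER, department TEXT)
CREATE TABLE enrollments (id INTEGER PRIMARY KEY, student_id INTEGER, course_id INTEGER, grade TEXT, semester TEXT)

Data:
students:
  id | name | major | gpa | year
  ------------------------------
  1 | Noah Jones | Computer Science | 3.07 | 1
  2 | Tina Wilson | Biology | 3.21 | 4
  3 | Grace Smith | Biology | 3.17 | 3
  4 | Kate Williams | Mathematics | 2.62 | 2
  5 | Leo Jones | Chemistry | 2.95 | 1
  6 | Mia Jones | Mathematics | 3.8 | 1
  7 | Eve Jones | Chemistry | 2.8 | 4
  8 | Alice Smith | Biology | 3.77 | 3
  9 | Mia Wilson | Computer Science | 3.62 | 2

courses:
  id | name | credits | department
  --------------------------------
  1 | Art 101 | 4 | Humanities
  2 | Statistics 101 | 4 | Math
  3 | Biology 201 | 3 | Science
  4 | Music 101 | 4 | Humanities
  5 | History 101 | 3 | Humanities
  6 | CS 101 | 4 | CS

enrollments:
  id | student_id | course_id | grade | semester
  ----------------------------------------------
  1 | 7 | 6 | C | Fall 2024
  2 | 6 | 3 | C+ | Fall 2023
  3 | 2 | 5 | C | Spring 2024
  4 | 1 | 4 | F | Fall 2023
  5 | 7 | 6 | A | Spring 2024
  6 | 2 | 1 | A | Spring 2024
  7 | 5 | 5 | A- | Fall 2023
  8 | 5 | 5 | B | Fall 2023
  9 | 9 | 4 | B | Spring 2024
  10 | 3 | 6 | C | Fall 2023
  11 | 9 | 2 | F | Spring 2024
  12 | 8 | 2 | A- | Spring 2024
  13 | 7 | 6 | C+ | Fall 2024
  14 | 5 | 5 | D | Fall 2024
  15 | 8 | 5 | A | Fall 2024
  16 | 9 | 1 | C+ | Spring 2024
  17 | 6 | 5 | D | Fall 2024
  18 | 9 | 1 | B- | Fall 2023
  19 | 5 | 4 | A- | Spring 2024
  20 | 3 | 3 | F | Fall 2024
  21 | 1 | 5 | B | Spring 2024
SELECT DISTINCT major FROM students

Execution result:
major
Computer Science
Biology
Mathematics
Chemistry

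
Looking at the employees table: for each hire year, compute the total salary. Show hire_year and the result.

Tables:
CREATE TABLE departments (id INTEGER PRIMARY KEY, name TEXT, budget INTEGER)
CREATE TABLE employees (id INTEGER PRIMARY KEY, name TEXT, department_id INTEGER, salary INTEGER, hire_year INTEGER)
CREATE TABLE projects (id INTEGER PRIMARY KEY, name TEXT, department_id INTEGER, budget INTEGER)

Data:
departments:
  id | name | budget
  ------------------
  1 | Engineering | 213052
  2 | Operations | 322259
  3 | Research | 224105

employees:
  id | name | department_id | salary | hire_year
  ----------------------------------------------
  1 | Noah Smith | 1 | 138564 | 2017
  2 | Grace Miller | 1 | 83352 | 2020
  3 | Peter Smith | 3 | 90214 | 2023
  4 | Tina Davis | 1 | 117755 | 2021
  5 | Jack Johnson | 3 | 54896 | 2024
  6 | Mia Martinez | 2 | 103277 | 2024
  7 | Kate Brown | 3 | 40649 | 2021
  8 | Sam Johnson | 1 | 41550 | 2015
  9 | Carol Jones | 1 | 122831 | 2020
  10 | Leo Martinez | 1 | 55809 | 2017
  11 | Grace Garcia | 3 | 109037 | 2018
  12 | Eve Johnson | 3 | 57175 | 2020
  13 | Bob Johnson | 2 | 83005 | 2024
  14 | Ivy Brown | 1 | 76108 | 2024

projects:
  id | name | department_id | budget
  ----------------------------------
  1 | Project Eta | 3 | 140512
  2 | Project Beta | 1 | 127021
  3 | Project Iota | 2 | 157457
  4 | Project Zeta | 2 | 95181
SELECT hire_year, SUM(salary) AS sum_salary FROM employees GROUP BY hire_year

Execution result:
hire_year | sum_salary
2015 | 41550
2017 | 194373
2018 | 109037
2020 | 263358
2021 | 158404
2023 | 90214
2024 | 317286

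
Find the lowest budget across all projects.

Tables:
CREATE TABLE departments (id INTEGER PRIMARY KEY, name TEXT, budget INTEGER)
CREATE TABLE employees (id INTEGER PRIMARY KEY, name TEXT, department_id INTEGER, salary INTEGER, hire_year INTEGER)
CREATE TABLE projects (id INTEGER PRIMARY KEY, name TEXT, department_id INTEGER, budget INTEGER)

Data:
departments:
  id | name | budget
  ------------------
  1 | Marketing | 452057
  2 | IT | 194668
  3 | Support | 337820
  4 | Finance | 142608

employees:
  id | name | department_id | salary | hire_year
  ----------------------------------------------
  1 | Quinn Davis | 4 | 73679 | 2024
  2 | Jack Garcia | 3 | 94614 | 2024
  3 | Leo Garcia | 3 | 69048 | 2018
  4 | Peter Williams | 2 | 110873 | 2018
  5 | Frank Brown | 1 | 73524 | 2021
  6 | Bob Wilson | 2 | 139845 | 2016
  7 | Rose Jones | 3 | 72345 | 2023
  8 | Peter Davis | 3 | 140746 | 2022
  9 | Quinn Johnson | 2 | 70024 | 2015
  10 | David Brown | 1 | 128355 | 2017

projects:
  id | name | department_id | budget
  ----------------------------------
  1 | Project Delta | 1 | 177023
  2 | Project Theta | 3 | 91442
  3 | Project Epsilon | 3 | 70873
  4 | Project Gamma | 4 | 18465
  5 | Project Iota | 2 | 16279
SELECT MIN(budget) FROM projects

Execution result:
16279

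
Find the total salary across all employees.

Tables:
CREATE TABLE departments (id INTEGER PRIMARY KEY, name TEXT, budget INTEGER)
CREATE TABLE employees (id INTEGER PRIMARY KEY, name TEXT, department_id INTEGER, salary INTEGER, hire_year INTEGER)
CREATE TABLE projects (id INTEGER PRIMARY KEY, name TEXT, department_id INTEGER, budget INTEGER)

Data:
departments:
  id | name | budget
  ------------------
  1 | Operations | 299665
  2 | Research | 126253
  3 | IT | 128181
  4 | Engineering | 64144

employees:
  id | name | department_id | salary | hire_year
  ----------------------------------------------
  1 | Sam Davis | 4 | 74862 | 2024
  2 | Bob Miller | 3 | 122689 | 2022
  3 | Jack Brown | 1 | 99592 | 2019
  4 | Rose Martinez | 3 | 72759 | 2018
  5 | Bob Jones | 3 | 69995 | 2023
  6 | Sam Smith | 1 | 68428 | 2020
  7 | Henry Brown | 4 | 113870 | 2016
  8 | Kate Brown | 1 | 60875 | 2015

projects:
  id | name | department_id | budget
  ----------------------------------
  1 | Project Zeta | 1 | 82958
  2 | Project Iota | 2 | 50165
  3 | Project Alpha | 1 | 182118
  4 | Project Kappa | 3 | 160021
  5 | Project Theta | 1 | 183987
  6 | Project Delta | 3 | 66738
SELECT SUM(salary) FROM employees

Execution result:
683070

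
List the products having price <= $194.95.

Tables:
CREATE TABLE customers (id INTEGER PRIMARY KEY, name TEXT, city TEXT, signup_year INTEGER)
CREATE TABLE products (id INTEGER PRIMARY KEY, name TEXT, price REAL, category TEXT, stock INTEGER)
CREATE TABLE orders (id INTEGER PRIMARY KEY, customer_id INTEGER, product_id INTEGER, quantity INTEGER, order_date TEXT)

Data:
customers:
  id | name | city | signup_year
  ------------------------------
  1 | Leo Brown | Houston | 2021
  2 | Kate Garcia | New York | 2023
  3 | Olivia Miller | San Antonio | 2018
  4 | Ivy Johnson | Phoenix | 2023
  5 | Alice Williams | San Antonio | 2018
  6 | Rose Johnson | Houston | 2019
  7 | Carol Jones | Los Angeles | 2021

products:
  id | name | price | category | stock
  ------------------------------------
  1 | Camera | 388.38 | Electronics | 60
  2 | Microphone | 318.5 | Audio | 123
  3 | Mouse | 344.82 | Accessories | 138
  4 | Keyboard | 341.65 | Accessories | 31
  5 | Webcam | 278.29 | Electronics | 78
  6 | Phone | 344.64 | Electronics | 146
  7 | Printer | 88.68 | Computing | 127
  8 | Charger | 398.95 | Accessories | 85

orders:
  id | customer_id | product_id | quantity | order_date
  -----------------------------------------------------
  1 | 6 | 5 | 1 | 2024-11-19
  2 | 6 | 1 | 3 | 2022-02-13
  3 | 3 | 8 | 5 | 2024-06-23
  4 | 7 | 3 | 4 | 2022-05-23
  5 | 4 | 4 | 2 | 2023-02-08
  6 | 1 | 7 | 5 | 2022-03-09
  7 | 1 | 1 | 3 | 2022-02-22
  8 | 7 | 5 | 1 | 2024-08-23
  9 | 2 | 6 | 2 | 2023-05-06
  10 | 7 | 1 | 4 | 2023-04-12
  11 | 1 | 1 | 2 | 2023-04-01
SELECT name, price FROM products WHERE price <= 194.95

Execution result:
name | price
Printer | 88.68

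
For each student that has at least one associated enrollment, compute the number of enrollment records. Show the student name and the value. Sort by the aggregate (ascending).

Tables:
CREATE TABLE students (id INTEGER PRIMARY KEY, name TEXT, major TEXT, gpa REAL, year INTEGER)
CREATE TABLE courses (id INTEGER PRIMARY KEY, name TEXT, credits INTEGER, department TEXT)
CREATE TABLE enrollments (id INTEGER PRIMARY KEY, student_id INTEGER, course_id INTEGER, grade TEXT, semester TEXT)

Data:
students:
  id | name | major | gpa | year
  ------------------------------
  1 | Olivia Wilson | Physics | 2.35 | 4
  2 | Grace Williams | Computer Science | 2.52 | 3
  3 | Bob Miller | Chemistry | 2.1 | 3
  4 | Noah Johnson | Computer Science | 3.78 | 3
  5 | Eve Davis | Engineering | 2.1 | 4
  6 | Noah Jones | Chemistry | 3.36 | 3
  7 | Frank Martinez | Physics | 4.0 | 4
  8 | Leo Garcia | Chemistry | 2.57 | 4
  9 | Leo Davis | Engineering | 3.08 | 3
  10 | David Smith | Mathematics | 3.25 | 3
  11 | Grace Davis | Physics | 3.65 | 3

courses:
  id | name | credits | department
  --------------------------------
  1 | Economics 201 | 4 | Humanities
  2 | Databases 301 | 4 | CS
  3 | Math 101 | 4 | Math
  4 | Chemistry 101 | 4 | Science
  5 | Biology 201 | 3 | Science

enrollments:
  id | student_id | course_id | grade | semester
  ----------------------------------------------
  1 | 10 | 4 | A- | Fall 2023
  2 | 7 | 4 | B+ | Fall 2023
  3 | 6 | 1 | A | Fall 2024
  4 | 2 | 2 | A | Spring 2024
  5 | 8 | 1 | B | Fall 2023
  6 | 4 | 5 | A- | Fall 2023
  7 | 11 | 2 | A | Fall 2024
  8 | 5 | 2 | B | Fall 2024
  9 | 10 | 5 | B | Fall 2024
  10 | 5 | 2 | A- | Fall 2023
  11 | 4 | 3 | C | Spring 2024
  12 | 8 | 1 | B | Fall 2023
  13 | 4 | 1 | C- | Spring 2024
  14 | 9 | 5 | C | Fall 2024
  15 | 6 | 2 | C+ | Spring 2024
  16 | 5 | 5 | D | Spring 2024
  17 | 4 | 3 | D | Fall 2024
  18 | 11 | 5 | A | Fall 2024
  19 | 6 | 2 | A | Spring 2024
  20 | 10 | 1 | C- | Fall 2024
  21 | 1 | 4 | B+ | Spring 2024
SELECT p.name, COUNT(*) AS n FROM enrollments c JOIN students p ON c.student_id = p.id GROUP BY p.id, p.name ORDER BY n ASC

Execution result:
name | n
Olivia Wilson | 1
Grace Williams | 1
Frank Martinez | 1
Leo Davis | 1
Leo Garcia | 2
Grace Davis | 2
Eve Davis | 3
Noah Jones | 3
David Smith | 3
Noah Johnson | 4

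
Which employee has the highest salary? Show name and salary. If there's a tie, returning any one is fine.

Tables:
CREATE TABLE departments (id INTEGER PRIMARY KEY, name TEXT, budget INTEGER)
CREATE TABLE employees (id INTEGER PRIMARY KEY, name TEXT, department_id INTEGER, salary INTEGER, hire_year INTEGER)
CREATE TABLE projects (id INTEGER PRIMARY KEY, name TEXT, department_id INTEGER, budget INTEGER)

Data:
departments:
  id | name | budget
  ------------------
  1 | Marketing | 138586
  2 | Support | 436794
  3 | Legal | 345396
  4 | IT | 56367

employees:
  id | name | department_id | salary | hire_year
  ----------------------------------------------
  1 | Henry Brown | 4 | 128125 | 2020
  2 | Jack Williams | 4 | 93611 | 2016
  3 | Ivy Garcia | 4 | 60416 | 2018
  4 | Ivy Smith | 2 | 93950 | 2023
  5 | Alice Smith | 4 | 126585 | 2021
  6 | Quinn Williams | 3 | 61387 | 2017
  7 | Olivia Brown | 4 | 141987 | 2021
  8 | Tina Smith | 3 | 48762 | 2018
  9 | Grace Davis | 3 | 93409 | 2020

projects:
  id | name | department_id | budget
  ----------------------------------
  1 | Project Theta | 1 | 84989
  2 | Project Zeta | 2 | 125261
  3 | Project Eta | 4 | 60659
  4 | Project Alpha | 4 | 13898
SELECT name, salary FROM employees ORDER BY salary DESC LIMIT 1

Execution result:
name | salary
Olivia Brown | 141987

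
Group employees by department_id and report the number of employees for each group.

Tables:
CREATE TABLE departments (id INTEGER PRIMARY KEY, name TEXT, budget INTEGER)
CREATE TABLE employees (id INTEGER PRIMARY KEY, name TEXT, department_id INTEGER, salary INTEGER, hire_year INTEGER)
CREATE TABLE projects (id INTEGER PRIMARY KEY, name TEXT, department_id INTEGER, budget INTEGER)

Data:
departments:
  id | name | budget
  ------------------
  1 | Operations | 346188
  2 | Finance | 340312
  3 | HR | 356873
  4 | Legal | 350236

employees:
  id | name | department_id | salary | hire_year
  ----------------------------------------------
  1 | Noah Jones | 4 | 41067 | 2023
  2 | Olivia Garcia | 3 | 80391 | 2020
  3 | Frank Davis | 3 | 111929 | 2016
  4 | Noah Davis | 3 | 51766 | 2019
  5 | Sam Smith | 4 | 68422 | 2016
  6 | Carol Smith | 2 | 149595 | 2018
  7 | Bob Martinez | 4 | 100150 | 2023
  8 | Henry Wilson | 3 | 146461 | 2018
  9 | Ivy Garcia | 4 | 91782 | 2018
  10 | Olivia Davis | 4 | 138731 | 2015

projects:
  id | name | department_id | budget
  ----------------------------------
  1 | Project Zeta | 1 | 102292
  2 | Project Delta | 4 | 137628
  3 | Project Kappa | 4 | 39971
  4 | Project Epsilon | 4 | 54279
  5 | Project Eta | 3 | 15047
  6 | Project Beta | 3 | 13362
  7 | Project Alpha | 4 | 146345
SELECT department_id, COUNT(*) AS n FROM employees GROUP BY department_id

Execution result:
department_id | n
2 | 1
3 | 4
4 | 5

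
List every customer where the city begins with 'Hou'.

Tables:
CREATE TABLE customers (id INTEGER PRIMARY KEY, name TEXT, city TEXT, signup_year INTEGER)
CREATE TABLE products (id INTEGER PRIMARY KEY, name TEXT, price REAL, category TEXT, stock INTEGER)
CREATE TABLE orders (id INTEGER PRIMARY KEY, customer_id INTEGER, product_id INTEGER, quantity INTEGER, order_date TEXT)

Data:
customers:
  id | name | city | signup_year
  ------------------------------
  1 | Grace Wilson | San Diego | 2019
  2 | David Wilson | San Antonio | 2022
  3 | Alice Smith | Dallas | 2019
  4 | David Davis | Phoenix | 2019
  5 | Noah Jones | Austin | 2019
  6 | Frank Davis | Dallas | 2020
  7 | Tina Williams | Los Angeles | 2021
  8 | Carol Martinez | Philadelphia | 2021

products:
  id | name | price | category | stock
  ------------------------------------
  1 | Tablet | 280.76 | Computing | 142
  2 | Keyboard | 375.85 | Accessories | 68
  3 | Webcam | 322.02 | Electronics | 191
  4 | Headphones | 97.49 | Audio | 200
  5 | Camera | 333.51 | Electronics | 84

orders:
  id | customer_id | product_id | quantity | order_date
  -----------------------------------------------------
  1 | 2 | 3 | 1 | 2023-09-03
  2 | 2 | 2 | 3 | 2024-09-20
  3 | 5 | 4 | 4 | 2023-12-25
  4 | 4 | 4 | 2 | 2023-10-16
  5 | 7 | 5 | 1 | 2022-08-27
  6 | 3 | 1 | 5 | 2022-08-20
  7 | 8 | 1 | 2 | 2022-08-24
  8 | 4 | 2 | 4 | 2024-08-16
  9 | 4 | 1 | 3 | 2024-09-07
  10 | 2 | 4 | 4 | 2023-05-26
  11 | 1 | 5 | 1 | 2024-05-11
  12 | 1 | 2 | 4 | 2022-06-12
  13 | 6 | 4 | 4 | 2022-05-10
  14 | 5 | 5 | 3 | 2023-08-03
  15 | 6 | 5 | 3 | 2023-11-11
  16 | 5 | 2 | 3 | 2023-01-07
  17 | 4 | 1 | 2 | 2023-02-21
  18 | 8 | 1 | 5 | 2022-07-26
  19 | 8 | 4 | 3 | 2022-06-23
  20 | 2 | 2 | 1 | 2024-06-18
SELECT name, city FROM customers WHERE city LIKE 'Hou%'

Execution result:
(no rows)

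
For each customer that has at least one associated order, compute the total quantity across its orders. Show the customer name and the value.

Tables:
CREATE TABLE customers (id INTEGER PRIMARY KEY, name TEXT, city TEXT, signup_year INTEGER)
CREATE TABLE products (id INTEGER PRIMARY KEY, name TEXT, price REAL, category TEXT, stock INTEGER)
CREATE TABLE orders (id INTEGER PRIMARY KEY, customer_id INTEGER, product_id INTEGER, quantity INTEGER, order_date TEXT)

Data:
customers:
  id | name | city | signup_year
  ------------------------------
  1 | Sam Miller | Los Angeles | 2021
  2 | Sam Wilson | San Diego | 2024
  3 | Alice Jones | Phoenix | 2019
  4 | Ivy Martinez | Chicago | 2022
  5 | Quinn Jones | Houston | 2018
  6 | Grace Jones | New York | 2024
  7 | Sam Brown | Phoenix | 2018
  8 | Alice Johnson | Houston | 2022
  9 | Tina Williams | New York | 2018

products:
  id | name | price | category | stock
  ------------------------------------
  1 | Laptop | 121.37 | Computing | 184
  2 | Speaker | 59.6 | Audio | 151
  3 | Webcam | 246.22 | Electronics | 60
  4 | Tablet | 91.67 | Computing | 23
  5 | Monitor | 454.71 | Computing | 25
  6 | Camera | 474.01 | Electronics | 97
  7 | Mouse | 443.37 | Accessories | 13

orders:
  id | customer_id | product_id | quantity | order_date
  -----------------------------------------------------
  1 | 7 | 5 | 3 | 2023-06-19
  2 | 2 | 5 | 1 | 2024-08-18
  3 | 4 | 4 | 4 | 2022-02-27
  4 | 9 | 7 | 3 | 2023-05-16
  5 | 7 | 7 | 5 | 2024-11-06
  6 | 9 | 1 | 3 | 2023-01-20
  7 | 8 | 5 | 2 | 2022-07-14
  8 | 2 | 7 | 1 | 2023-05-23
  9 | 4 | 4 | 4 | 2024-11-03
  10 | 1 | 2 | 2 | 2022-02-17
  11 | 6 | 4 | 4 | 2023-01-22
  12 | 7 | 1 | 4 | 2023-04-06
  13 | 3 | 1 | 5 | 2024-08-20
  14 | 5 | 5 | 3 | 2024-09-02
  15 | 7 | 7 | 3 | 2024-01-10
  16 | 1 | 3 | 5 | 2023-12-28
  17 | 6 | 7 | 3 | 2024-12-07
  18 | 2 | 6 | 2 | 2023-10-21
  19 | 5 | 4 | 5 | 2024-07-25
SELECT p.name, SUM(c.quantity) AS sum_quantity FROM orders c JOIN customers p ON c.customer_id = p.id GROUP BY p.id, p.name

Execution result:
name | sum_quantity
Sam Miller | 7
Sam Wilson | 4
Alice Jones | 5
Ivy Martinez | 8
Quinn Jones | 8
Grace Jones | 7
Sam Brown | 15
Alice Johnson | 2
Tina Williams | 6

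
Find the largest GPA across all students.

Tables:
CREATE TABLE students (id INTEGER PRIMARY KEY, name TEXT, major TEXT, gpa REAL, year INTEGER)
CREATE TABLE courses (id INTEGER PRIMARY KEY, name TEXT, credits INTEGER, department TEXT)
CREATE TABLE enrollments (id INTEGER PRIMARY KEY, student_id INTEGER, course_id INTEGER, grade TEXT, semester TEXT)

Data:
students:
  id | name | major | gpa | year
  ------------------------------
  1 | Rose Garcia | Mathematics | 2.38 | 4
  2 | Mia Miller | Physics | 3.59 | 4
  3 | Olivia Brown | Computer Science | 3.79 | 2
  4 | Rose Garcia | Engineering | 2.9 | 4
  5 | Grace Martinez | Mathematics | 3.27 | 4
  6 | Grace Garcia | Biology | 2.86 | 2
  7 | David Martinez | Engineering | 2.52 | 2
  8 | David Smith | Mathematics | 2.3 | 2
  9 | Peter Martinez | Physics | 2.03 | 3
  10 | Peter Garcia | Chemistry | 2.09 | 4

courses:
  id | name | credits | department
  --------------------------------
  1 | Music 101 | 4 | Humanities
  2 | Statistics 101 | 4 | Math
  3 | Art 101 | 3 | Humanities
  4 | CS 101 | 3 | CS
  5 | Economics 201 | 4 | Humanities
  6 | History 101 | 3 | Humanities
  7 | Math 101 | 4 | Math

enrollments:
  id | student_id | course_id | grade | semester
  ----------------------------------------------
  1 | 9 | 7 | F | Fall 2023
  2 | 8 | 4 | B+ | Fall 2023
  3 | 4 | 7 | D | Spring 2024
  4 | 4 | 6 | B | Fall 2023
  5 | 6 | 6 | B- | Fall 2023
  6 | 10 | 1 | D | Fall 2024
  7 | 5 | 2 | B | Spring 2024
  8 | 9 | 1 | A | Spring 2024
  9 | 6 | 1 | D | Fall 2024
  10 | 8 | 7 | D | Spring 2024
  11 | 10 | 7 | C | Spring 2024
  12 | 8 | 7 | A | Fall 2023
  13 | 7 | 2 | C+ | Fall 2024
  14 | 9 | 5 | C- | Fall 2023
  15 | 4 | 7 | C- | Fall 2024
SELECT MAX(gpa) FROM students

Execution result:
3.79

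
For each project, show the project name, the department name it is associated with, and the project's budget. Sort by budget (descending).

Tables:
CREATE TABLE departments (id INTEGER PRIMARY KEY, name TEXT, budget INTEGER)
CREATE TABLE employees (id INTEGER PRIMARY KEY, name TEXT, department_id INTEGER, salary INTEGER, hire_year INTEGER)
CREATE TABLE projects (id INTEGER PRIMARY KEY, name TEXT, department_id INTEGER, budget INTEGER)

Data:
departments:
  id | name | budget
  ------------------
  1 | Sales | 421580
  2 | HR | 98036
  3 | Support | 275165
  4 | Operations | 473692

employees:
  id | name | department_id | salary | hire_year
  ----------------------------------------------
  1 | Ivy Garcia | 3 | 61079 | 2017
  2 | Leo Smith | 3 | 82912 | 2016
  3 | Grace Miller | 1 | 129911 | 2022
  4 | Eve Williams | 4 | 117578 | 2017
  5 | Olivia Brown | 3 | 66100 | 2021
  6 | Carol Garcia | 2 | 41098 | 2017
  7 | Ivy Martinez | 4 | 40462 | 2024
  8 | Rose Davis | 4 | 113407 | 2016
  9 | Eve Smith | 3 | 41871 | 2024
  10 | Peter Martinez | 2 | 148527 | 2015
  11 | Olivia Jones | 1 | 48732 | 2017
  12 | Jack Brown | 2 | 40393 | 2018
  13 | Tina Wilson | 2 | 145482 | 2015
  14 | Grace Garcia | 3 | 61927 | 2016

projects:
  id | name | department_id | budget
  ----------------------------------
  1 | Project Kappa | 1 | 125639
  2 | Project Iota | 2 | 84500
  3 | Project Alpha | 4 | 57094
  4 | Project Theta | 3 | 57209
SELECT c.name, p.name AS department, c.budget FROM projects c JOIN departments p ON c.department_id = p.id ORDER BY c.budget DESC

Execution result:
name | department | budget
Project Kappa | Sales | 125639
Project Iota | HR | 84500
Project Theta | Support | 57209
Project Alpha | Operations | 57094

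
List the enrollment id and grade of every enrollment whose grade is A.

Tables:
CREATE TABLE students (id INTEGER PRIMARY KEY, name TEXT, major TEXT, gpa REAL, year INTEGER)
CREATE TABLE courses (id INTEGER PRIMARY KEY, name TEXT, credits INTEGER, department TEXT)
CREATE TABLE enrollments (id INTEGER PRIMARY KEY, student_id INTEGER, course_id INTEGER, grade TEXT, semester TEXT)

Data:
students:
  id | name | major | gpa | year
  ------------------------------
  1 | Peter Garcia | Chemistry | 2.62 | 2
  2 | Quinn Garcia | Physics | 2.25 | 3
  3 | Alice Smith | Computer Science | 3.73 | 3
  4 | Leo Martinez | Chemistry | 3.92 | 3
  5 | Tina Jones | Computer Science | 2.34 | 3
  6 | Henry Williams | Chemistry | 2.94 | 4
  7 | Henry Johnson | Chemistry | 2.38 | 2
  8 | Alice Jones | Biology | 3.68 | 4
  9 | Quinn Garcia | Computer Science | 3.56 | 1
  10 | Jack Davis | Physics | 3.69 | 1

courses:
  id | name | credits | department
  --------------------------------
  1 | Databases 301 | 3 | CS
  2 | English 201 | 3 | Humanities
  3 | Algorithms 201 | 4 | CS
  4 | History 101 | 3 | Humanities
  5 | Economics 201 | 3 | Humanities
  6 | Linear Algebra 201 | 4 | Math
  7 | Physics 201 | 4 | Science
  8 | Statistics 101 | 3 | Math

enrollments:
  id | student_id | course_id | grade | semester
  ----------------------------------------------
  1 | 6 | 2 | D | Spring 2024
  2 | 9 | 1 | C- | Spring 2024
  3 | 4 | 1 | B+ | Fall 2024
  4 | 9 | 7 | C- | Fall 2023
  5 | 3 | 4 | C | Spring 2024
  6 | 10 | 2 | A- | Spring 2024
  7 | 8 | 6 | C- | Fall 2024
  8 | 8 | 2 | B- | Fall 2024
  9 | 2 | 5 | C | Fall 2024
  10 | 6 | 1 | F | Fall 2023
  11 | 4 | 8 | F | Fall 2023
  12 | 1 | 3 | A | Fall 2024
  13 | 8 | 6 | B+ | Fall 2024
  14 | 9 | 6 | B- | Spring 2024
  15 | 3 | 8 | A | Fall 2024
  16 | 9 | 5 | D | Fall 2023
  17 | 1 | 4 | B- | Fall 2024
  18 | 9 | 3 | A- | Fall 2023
SELECT id, grade FROM enrollments WHERE grade = 'A'

Execution result:
id | grade
12 | A
15 | A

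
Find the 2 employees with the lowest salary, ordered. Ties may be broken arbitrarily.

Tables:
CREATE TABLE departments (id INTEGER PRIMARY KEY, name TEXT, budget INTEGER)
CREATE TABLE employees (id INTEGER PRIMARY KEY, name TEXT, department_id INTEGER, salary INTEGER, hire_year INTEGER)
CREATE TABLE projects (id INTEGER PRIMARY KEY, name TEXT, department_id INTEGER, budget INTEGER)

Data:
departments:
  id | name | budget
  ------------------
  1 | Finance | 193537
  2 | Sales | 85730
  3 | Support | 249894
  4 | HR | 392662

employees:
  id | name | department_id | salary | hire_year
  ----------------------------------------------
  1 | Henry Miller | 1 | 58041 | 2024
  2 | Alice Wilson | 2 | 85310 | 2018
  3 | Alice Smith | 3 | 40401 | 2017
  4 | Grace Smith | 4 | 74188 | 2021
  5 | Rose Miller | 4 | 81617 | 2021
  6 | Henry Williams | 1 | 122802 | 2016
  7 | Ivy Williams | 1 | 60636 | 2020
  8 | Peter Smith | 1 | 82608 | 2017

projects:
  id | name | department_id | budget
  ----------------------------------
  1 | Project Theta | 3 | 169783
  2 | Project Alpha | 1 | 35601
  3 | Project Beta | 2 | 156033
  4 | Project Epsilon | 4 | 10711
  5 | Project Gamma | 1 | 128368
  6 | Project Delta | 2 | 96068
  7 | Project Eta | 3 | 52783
SELECT name, salary FROM employees ORDER BY salary ASC LIMIT 2

Execution result:
name | salary
Alice Smith | 40401
Henry Miller | 58041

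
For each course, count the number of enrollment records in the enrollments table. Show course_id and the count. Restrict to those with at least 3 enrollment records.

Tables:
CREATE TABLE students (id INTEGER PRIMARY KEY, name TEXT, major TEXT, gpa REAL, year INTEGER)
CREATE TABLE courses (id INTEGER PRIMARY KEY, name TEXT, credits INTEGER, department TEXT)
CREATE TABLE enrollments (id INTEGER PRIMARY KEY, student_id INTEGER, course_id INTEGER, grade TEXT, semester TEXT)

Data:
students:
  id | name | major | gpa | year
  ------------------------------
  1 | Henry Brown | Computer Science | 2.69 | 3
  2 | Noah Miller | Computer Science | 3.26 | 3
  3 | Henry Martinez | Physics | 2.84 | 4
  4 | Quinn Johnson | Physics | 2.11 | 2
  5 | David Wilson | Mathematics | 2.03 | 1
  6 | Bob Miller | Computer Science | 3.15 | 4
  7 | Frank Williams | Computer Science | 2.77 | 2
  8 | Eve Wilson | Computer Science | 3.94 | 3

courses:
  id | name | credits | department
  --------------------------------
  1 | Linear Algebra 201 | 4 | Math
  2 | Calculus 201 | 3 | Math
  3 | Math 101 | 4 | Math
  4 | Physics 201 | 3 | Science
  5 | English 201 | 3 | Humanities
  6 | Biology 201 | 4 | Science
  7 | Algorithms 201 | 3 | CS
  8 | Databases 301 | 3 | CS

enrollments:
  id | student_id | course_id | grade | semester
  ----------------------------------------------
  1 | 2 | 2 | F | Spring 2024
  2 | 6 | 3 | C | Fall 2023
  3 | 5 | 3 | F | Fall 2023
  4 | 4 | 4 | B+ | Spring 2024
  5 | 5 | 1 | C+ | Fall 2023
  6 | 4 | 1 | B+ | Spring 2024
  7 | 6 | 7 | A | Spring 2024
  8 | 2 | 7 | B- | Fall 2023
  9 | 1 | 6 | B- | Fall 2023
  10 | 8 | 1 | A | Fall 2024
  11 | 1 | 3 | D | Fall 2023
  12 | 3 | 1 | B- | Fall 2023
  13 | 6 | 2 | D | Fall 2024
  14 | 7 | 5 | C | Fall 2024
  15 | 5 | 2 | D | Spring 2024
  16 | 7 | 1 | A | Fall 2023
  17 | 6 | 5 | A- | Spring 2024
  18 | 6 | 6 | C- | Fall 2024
SELECT course_id, COUNT(*) AS enrollment_count FROM enrollments GROUP BY course_id HAVING COUNT(*) >= 3

Execution result:
course_id | enrollment_count
1 | 5
2 | 3
3 | 3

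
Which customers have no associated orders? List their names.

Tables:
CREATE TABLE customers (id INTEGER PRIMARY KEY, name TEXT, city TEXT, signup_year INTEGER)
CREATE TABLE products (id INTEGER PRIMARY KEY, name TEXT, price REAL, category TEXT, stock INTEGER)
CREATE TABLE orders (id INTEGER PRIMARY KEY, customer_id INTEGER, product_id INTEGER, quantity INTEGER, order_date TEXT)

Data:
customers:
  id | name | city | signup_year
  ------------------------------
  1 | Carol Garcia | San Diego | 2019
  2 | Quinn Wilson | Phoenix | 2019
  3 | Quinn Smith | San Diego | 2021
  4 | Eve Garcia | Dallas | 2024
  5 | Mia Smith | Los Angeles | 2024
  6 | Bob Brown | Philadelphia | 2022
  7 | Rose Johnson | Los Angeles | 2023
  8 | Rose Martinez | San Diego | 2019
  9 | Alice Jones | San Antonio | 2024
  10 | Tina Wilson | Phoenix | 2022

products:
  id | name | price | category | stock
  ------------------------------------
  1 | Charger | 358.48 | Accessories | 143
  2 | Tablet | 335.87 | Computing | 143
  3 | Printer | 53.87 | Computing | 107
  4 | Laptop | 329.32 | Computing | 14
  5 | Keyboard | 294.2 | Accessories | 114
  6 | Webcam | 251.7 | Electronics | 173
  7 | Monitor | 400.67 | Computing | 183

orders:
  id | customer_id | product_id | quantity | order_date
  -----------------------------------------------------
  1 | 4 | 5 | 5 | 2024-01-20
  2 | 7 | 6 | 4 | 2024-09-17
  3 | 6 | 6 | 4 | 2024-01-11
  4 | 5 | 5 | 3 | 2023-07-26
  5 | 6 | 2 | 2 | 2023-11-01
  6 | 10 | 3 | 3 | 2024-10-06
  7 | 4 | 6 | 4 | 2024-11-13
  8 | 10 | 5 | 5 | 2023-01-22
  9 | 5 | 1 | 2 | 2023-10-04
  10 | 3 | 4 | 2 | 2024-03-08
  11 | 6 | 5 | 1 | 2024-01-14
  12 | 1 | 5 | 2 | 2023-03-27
SELECT p.name FROM customers p LEFT JOIN orders c ON c.customer_id = p.id WHERE c.id IS NULL

Execution result:
name
Quinn Wilson
Rose Martinez
Alice Jones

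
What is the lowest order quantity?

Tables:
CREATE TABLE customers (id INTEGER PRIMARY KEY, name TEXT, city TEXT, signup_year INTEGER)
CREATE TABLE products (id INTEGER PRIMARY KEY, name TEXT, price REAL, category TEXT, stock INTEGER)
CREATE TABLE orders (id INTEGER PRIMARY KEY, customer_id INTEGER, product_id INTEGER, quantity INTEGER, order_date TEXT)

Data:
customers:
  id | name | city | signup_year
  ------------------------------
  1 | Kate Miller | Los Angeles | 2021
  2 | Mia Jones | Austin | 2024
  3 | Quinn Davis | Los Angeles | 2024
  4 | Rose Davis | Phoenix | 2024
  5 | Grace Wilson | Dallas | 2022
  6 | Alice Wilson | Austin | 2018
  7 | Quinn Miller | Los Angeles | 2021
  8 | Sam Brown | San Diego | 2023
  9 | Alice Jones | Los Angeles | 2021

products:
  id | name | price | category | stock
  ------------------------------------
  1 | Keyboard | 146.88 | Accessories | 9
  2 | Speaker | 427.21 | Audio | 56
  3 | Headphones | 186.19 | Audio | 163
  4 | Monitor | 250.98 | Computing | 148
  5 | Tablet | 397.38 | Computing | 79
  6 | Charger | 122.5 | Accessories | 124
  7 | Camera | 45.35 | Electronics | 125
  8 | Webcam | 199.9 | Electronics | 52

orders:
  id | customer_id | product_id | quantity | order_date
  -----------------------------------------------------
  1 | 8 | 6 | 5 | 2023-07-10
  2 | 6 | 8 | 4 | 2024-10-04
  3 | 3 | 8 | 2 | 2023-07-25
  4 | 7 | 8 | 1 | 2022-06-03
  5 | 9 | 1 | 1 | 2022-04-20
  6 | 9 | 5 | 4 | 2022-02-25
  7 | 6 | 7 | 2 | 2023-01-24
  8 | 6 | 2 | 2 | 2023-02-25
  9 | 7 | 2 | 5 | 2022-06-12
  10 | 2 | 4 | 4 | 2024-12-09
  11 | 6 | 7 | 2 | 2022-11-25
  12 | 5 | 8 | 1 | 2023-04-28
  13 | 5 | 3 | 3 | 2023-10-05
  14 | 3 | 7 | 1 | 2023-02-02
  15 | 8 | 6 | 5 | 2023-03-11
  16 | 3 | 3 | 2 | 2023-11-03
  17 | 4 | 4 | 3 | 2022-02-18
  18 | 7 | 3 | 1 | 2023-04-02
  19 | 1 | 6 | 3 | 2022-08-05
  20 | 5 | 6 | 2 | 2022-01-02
SELECT MIN(quantity) FROM orders

Execution result:
1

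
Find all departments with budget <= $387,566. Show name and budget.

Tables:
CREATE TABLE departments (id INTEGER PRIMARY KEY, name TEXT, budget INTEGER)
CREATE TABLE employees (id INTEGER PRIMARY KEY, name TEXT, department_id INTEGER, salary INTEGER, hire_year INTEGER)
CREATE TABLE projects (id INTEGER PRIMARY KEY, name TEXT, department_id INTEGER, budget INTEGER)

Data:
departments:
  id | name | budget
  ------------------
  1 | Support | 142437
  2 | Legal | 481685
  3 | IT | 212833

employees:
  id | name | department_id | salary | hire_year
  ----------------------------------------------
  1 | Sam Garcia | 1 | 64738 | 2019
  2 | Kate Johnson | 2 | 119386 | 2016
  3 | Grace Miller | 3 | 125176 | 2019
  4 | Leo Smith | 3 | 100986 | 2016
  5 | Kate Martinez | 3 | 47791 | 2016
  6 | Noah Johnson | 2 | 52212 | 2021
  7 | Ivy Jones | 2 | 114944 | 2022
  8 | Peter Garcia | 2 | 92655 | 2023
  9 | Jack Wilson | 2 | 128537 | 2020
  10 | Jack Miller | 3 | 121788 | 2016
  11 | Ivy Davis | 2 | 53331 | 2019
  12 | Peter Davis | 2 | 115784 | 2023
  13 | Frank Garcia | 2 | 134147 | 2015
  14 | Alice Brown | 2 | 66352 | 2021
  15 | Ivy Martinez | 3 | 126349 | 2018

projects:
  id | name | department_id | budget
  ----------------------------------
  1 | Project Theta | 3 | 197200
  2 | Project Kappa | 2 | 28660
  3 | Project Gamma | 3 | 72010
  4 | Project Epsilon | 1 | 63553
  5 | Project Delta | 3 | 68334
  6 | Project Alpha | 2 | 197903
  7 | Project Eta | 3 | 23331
SELECT name, budget FROM departments WHERE budget <= 387566

Execution result:
name | budget
Support | 142437
IT | 212833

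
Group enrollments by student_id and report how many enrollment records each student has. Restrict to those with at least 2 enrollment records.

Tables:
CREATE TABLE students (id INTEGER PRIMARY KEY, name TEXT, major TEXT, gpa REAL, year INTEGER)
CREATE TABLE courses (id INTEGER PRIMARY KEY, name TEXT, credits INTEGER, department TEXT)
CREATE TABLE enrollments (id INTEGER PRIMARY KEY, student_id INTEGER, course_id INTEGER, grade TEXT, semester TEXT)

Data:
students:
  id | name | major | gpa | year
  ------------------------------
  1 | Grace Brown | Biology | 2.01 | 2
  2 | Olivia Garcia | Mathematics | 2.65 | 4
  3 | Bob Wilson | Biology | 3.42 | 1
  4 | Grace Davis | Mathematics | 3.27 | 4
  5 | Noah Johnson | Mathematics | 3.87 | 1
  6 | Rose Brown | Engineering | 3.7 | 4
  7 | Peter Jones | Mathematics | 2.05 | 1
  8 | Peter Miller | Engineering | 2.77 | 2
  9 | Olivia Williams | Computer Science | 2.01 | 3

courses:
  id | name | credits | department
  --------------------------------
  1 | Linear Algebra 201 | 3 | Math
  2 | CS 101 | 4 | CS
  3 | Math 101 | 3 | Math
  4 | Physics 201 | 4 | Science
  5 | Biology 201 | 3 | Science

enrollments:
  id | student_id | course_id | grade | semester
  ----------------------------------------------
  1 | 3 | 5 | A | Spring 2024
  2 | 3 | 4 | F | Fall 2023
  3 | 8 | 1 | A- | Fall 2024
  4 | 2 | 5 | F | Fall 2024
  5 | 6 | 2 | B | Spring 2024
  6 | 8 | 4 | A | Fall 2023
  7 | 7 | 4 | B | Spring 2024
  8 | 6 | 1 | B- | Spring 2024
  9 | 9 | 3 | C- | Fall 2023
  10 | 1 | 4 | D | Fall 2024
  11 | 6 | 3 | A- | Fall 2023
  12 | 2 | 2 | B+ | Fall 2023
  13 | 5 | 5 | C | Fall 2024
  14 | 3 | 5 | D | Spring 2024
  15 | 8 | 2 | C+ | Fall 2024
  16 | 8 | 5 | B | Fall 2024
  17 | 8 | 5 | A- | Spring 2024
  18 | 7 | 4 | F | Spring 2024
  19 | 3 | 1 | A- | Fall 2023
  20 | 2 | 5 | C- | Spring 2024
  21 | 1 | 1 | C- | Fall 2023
SELECT student_id, COUNT(*) AS enrollment_count FROM enrollments GROUP BY student_id HAVING COUNT(*) >= 2

Execution result:
student_id | enrollment_count
1 | 2
2 | 3
3 | 4
6 | 3
7 | 2
8 | 5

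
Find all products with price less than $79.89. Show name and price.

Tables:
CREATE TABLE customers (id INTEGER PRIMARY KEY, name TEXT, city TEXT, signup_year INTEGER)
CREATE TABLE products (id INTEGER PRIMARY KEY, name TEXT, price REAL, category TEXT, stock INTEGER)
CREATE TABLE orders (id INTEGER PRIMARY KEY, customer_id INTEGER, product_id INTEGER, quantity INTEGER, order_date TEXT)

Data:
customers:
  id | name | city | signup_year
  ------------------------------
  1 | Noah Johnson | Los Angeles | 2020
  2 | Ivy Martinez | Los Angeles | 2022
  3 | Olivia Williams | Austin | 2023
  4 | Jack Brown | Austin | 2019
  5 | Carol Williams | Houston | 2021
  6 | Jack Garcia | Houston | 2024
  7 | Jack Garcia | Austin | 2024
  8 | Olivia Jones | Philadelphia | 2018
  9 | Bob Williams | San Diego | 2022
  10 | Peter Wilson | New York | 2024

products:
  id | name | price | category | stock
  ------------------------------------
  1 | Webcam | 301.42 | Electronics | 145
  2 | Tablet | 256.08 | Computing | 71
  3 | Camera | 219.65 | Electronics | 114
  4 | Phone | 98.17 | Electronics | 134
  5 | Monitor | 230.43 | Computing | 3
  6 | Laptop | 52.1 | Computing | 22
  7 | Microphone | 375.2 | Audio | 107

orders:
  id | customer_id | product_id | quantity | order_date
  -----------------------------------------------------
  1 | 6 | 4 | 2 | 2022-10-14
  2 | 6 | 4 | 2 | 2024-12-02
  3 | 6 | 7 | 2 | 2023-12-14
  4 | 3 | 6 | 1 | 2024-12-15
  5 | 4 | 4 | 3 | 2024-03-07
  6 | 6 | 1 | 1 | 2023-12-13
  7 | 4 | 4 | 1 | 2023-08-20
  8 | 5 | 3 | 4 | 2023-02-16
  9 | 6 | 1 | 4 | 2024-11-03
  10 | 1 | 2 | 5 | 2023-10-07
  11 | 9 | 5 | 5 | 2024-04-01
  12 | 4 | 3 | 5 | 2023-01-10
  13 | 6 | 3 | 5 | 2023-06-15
SELECT name, price FROM products WHERE price < 79.89

Execution result:
name | price
Laptop | 52.10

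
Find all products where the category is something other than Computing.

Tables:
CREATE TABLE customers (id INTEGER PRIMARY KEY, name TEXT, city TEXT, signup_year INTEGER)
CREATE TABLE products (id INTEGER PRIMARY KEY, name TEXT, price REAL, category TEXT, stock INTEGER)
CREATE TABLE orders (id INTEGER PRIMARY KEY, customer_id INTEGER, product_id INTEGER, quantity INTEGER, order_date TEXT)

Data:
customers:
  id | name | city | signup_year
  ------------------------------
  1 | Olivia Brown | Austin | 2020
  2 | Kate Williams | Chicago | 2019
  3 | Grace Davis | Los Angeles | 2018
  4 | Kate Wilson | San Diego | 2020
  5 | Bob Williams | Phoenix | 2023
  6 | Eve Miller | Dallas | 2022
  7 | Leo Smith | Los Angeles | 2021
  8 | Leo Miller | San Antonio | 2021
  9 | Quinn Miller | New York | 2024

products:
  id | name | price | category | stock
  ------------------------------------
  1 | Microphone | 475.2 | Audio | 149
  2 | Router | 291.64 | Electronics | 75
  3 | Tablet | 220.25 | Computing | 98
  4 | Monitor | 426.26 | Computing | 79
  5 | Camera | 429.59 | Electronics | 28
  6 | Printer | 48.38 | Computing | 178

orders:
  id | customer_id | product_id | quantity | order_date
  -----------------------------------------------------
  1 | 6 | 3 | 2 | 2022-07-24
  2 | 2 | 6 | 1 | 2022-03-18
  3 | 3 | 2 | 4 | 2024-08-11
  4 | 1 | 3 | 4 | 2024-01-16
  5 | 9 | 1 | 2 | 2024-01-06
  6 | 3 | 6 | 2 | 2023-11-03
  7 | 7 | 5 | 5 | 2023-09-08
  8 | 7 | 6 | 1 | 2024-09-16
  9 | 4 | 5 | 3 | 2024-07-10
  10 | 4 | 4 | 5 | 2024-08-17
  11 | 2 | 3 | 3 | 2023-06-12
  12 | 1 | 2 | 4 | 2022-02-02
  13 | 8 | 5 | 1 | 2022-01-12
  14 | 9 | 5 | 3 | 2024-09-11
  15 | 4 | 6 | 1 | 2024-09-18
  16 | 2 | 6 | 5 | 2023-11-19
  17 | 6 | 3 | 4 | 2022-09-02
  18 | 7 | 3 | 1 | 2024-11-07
SELECT name, category FROM products WHERE category <> 'Computing'

Execution result:
name | category
Microphone | Audio
Router | Electronics
Camera | Electronics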